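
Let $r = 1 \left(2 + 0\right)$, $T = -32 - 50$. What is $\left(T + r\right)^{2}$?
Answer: $6400$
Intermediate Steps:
$T = -82$ ($T = -32 - 50 = -82$)
$r = 2$ ($r = 1 \cdot 2 = 2$)
$\left(T + r\right)^{2} = \left(-82 + 2\right)^{2} = \left(-80\right)^{2} = 6400$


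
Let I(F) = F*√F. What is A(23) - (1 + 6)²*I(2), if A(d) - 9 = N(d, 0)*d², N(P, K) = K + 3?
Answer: 1596 - 98*√2 ≈ 1457.4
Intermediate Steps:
N(P, K) = 3 + K
A(d) = 9 + 3*d² (A(d) = 9 + (3 + 0)*d² = 9 + 3*d²)
I(F) = F^(3/2)
A(23) - (1 + 6)²*I(2) = (9 + 3*23²) - (1 + 6)²*2^(3/2) = (9 + 3*529) - 7²*2*√2 = (9 + 1587) - 49*2*√2 = 1596 - 98*√2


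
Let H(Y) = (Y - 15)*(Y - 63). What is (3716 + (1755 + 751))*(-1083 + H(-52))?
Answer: 41202084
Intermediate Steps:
H(Y) = (-63 + Y)*(-15 + Y) (H(Y) = (-15 + Y)*(-63 + Y) = (-63 + Y)*(-15 + Y))
(3716 + (1755 + 751))*(-1083 + H(-52)) = (3716 + (1755 + 751))*(-1083 + (945 + (-52)**2 - 78*(-52))) = (3716 + 2506)*(-1083 + (945 + 2704 + 4056)) = 6222*(-1083 + 7705) = 6222*6622 = 41202084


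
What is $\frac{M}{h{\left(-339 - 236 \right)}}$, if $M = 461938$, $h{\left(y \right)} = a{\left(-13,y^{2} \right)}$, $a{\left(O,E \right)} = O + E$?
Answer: $\frac{230969}{165306} \approx 1.3972$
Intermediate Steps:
$a{\left(O,E \right)} = E + O$
$h{\left(y \right)} = -13 + y^{2}$ ($h{\left(y \right)} = y^{2} - 13 = -13 + y^{2}$)
$\frac{M}{h{\left(-339 - 236 \right)}} = \frac{461938}{-13 + \left(-339 - 236\right)^{2}} = \frac{461938}{-13 + \left(-575\right)^{2}} = \frac{461938}{-13 + 330625} = \frac{461938}{330612} = 461938 \cdot \frac{1}{330612} = \frac{230969}{165306}$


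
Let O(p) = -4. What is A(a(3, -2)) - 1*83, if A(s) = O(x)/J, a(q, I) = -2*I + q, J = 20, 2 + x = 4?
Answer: -416/5 ≈ -83.200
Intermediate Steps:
x = 2 (x = -2 + 4 = 2)
a(q, I) = q - 2*I
A(s) = -⅕ (A(s) = -4/20 = -4*1/20 = -⅕)
A(a(3, -2)) - 1*83 = -⅕ - 1*83 = -⅕ - 83 = -416/5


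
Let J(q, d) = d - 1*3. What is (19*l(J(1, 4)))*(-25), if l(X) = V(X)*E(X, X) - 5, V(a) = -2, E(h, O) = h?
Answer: 3325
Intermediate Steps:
J(q, d) = -3 + d (J(q, d) = d - 3 = -3 + d)
l(X) = -5 - 2*X (l(X) = -2*X - 5 = -5 - 2*X)
(19*l(J(1, 4)))*(-25) = (19*(-5 - 2*(-3 + 4)))*(-25) = (19*(-5 - 2*1))*(-25) = (19*(-5 - 2))*(-25) = (19*(-7))*(-25) = -133*(-25) = 3325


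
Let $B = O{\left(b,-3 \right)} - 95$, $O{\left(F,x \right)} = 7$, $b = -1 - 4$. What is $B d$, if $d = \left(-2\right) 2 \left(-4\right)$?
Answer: $-1408$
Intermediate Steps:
$b = -5$
$d = 16$ ($d = \left(-4\right) \left(-4\right) = 16$)
$B = -88$ ($B = 7 - 95 = -88$)
$B d = \left(-88\right) 16 = -1408$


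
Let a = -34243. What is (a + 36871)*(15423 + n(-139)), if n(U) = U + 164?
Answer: 40597344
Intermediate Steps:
n(U) = 164 + U
(a + 36871)*(15423 + n(-139)) = (-34243 + 36871)*(15423 + (164 - 139)) = 2628*(15423 + 25) = 2628*15448 = 40597344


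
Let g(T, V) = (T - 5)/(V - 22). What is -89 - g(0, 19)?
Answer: -272/3 ≈ -90.667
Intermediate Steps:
g(T, V) = (-5 + T)/(-22 + V)
-89 - g(0, 19) = -89 - (-5 + 0)/(-22 + 19) = -89 - (-5)/(-3) = -89 - (-1)*(-5)/3 = -89 - 1*5/3 = -89 - 5/3 = -272/3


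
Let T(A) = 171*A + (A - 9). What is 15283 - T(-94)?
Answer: 31460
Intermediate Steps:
T(A) = -9 + 172*A (T(A) = 171*A + (-9 + A) = -9 + 172*A)
15283 - T(-94) = 15283 - (-9 + 172*(-94)) = 15283 - (-9 - 16168) = 15283 - 1*(-16177) = 15283 + 16177 = 31460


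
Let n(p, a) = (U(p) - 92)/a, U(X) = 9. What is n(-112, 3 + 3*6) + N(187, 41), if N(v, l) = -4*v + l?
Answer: -14930/21 ≈ -710.95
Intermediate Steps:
N(v, l) = l - 4*v
n(p, a) = -83/a (n(p, a) = (9 - 92)/a = -83/a)
n(-112, 3 + 3*6) + N(187, 41) = -83/(3 + 3*6) + (41 - 4*187) = -83/(3 + 18) + (41 - 748) = -83/21 - 707 = -14930/21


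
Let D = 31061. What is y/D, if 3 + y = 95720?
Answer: 95717/31061 ≈ 3.0816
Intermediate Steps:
y = 95717 (y = -3 + 95720 = 95717)
y/D = 95717/31061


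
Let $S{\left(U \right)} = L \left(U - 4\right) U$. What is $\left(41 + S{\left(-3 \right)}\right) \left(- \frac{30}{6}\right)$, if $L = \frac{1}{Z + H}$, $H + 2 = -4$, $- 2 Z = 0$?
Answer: $- \frac{375}{2} \approx -187.5$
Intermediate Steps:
$Z = 0$ ($Z = \left(- \frac{1}{2}\right) 0 = 0$)
$H = -6$ ($H = -2 - 4 = -6$)
$L = - \frac{1}{6}$ ($L = \frac{1}{0 - 6} = \frac{1}{-6} = - \frac{1}{6} \approx -0.16667$)
$S{\left(U \right)} = U \left(\frac{2}{3} - \frac{U}{6}\right)$ ($S{\left(U \right)} = - \frac{U - 4}{6} U = - \frac{-4 + U}{6} U = \left(\frac{2}{3} - \frac{U}{6}\right) U = U \left(\frac{2}{3} - \frac{U}{6}\right)$)
$\left(41 + S{\left(-3 \right)}\right) \left(- \frac{30}{6}\right) = \left(41 + \frac{1}{6} \left(-3\right) \left(4 - -3\right)\right) \left(- \frac{30}{6}\right) = \left(41 + \frac{1}{6} \left(-3\right) \left(4 + 3\right)\right) \left(\left(-30\right) \frac{1}{6}\right) = \left(41 + \frac{1}{6} \left(-3\right) 7\right) \left(-5\right) = \left(41 - \frac{7}{2}\right) \left(-5\right) = \frac{75}{2} \left(-5\right) = - \frac{375}{2}$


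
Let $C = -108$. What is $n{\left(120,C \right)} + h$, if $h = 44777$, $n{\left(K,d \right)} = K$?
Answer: $44897$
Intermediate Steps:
$n{\left(120,C \right)} + h = 120 + 44777 = 44897$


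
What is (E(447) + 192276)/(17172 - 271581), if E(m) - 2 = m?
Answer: -192725/254409 ≈ -0.75754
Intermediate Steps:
E(m) = 2 + m
(E(447) + 192276)/(17172 - 271581) = ((2 + 447) + 192276)/(17172 - 271581) = (449 + 192276)/(-254409) = 192725*(-1/254409) = -192725/254409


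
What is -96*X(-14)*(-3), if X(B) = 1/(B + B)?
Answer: -72/7 ≈ -10.286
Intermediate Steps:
X(B) = 1/(2*B)
-96*X(-14)*(-3) = -48/(-14)*(-3) = -48*(-1)/14*(-3) = -96*(-1/28)*(-3) = (24/7)*(-3) = -72/7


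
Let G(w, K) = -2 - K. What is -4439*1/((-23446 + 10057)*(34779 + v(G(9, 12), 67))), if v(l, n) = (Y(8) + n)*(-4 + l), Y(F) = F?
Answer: 4439/447580881 ≈ 9.9178e-6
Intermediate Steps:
v(l, n) = (-4 + l)*(8 + n) (v(l, n) = (8 + n)*(-4 + l) = (-4 + l)*(8 + n))
-4439*1/((-23446 + 10057)*(34779 + v(G(9, 12), 67))) = -4439*1/((-23446 + 10057)*(34779 + (-32 - 4*67 + 8*(-2 - 1*12) + (-2 - 1*12)*67))) = -4439*(-1/(13389*(34779 + (-32 - 268 + 8*(-2 - 12) + (-2 - 12)*67)))) = -4439*(-1/(13389*(34779 + (-32 - 268 + 8*(-14) - 14*67)))) = -4439*(-1/(13389*(34779 + (-32 - 268 - 112 - 938)))) = -4439*(-1/(13389*(34779 - 1350))) = -4439/((-13389*33429)) = -4439/(-447580881) = -4439*(-1/447580881) = 4439/447580881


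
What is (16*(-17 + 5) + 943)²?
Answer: 564001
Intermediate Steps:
(16*(-17 + 5) + 943)² = (16*(-12) + 943)² = (-192 + 943)² = 751² = 564001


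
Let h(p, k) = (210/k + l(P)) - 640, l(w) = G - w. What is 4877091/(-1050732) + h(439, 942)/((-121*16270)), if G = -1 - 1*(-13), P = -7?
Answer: -9304411627013/2004700598340 ≈ -4.6413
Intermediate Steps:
G = 12 (G = -1 + 13 = 12)
l(w) = 12 - w
h(p, k) = -621 + 210/k (h(p, k) = (210/k + (12 - 1*(-7))) - 640 = (210/k + (12 + 7)) - 640 = (210/k + 19) - 640 = (19 + 210/k) - 640 = -621 + 210/k)
4877091/(-1050732) + h(439, 942)/((-121*16270)) = 4877091/(-1050732) + (-621 + 210/942)/((-121*16270)) = 4877091*(-1/1050732) + (-621 + 210*(1/942))/(-1968670) = -60211/12972 + (-621 + 35/157)*(-1/1968670) = -60211/12972 - 97462/157*(-1/1968670) = -60211/12972 + 48731/154540595 = -9304411627013/2004700598340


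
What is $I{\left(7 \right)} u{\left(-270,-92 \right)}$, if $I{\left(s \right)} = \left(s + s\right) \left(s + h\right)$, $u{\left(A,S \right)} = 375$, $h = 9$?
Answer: $84000$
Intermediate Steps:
$I{\left(s \right)} = 2 s \left(9 + s\right)$ ($I{\left(s \right)} = \left(s + s\right) \left(s + 9\right) = 2 s \left(9 + s\right)$)
$I{\left(7 \right)} u{\left(-270,-92 \right)} = 2 \cdot 7 \left(9 + 7\right) 375 = 2 \cdot 7 \cdot 16 \cdot 375 = 224 \cdot 375 = 84000$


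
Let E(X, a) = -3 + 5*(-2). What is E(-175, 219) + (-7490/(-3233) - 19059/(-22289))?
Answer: -708222024/72060337 ≈ -9.8282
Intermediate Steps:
E(X, a) = -13 (E(X, a) = -3 - 10 = -13)
E(-175, 219) + (-7490/(-3233) - 19059/(-22289)) = -13 + (-7490/(-3233) - 19059/(-22289)) = -13 + (-7490*(-1/3233) - 19059*(-1/22289)) = -13 + (7490/3233 + 19059/22289) = -13 + 228562357/72060337 = -708222024/72060337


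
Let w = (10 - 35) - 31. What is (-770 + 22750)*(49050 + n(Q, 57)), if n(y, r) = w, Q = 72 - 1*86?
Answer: 1076888120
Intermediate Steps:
Q = -14 (Q = 72 - 86 = -14)
w = -56 (w = -25 - 31 = -56)
n(y, r) = -56
(-770 + 22750)*(49050 + n(Q, 57)) = (-770 + 22750)*(49050 - 56) = 21980*48994 = 1076888120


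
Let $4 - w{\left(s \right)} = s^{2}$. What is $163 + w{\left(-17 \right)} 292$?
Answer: $-83057$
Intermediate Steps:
$w{\left(s \right)} = 4 - s^{2}$
$163 + w{\left(-17 \right)} 292 = 163 + \left(4 - \left(-17\right)^{2}\right) 292 = 163 + \left(4 - 289\right) 292 = 163 - 83220 = -83057$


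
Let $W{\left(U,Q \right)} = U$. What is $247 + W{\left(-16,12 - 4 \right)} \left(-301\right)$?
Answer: $5063$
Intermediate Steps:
$247 + W{\left(-16,12 - 4 \right)} \left(-301\right) = 247 - -4816 = 247 + 4816 = 5063$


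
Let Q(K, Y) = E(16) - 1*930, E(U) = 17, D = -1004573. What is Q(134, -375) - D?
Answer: 1003660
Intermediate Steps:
Q(K, Y) = -913 (Q(K, Y) = 17 - 1*930 = 17 - 930 = -913)
Q(134, -375) - D = -913 - 1*(-1004573) = -913 + 1004573 = 1003660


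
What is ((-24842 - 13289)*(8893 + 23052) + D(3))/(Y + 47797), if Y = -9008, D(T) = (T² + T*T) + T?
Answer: -1218094774/38789 ≈ -31403.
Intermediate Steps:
D(T) = T + 2*T² (D(T) = (T² + T²) + T = 2*T² + T = T + 2*T²)
((-24842 - 13289)*(8893 + 23052) + D(3))/(Y + 47797) = ((-24842 - 13289)*(8893 + 23052) + 3*(1 + 2*3))/(-9008 + 47797) = (-38131*31945 + 3*(1 + 6))/38789 = (-1218094795 + 3*7)*(1/38789) = (-1218094795 + 21)*(1/38789) = -1218094774*1/38789 = -1218094774/38789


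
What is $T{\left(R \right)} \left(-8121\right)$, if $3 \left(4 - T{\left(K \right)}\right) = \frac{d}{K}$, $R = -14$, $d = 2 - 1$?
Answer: $- \frac{457483}{14} \approx -32677.0$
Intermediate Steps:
$d = 1$ ($d = 2 - 1 = 1$)
$T{\left(K \right)} = 4 - \frac{1}{3 K}$ ($T{\left(K \right)} = 4 - \frac{1 \frac{1}{K}}{3} = 4 - \frac{1}{3 K}$)
$T{\left(R \right)} \left(-8121\right) = \left(4 - \frac{1}{3 \left(-14\right)}\right) \left(-8121\right) = \left(4 - - \frac{1}{42}\right) \left(-8121\right) = \left(4 + \frac{1}{42}\right) \left(-8121\right) = \frac{169}{42} \left(-8121\right) = - \frac{457483}{14}$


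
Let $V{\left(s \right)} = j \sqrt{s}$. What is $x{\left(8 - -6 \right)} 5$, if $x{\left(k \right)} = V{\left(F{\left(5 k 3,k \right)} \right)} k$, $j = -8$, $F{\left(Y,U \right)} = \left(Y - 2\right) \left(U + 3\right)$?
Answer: $- 2240 \sqrt{221} \approx -33300.0$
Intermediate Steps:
$F{\left(Y,U \right)} = \left(-2 + Y\right) \left(3 + U\right)$
$V{\left(s \right)} = - 8 \sqrt{s}$
$x{\left(k \right)} = - 8 k \sqrt{-6 + 15 k^{2} + 43 k}$ ($x{\left(k \right)} = - 8 \sqrt{-6 - 2 k + 3 \cdot 5 k 3 + k 5 k 3} k = - 8 \sqrt{-6 - 2 k + 3 \cdot 15 k + k 15 k} k = - 8 \sqrt{-6 - 2 k + 45 k + 15 k^{2}} k = - 8 \sqrt{-6 + 15 k^{2} + 43 k} k = - 8 k \sqrt{-6 + 15 k^{2} + 43 k}$)
$x{\left(8 - -6 \right)} 5 = - 8 \left(8 - -6\right) \sqrt{-6 + 15 \left(8 - -6\right)^{2} + 43 \left(8 - -6\right)} 5 = - 8 \left(8 + 6\right) \sqrt{-6 + 15 \left(8 + 6\right)^{2} + 43 \left(8 + 6\right)} 5 = \left(-8\right) 14 \sqrt{-6 + 15 \cdot 14^{2} + 43 \cdot 14} \cdot 5 = \left(-8\right) 14 \sqrt{-6 + 15 \cdot 196 + 602} \cdot 5 = \left(-8\right) 14 \sqrt{-6 + 2940 + 602} \cdot 5 = \left(-8\right) 14 \sqrt{3536} \cdot 5 = \left(-8\right) 14 \cdot 4 \sqrt{221} \cdot 5 = - 448 \sqrt{221} \cdot 5 = - 2240 \sqrt{221}$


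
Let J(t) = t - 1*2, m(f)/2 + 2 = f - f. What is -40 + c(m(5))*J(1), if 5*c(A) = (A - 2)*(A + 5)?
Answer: -194/5 ≈ -38.800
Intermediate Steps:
m(f) = -4 (m(f) = -4 + 2*(f - f) = -4 + 2*0 = -4 + 0 = -4)
c(A) = (-2 + A)*(5 + A)/5 (c(A) = ((A - 2)*(A + 5))/5 = ((-2 + A)*(5 + A))/5 = (-2 + A)*(5 + A)/5)
J(t) = -2 + t (J(t) = t - 2 = -2 + t)
-40 + c(m(5))*J(1) = -40 + (-2 + (⅕)*(-4)² + (⅗)*(-4))*(-2 + 1) = -40 + (-2 + (⅕)*16 - 12/5)*(-1) = -40 + (-2 + 16/5 - 12/5)*(-1) = -40 - 6/5*(-1) = -40 + 6/5 = -194/5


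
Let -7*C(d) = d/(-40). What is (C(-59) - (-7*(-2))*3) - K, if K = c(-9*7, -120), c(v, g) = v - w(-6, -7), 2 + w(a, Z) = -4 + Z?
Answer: 2181/280 ≈ 7.7893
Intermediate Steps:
w(a, Z) = -6 + Z (w(a, Z) = -2 + (-4 + Z) = -6 + Z)
C(d) = d/280 (C(d) = -d/(7*(-40)) = -d*(-1)/(7*40) = -(-1)*d/280 = d/280)
c(v, g) = 13 + v (c(v, g) = v - (-6 - 7) = v - 1*(-13) = v + 13 = 13 + v)
K = -50 (K = 13 - 9*7 = 13 - 63 = -50)
(C(-59) - (-7*(-2))*3) - K = ((1/280)*(-59) - (-7*(-2))*3) - 1*(-50) = (-59/280 - 14*3) + 50 = (-59/280 - 1*42) + 50 = (-59/280 - 42) + 50 = -11819/280 + 50 = 2181/280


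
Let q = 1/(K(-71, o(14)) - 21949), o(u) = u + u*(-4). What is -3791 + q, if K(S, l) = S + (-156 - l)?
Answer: -83909995/22134 ≈ -3791.0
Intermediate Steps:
o(u) = -3*u (o(u) = u - 4*u = -3*u)
K(S, l) = -156 + S - l
q = -1/22134 (q = 1/((-156 - 71 - (-3)*14) - 21949) = 1/((-156 - 71 - 1*(-42)) - 21949) = 1/((-156 - 71 + 42) - 21949) = 1/(-185 - 21949) = 1/(-22134) = -1/22134 ≈ -4.5179e-5)
-3791 + q = -3791 - 1/22134 = -83909995/22134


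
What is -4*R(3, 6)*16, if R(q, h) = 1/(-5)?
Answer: 64/5 ≈ 12.800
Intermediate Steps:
R(q, h) = -⅕
-4*R(3, 6)*16 = -4*(-⅕)*16 = (⅘)*16 = 64/5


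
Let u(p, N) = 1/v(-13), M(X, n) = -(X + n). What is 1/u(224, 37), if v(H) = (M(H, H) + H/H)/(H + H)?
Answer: -27/26 ≈ -1.0385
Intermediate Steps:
M(X, n) = -X - n
v(H) = (1 - 2*H)/(2*H) (v(H) = ((-H - H) + H/H)/(H + H) = (-2*H + 1)/((2*H)) = (1 - 2*H)*(1/(2*H)) = (1 - 2*H)/(2*H))
u(p, N) = -26/27 (u(p, N) = 1/((½ - 1*(-13))/(-13)) = 1/(-(½ + 13)/13) = 1/(-1/13*27/2) = 1/(-27/26) = -26/27)
1/u(224, 37) = 1/(-26/27) = -27/26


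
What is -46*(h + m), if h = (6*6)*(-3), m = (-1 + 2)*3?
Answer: 4830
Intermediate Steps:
m = 3 (m = 1*3 = 3)
h = -108 (h = 36*(-3) = -108)
-46*(h + m) = -46*(-108 + 3) = -46*(-105) = 4830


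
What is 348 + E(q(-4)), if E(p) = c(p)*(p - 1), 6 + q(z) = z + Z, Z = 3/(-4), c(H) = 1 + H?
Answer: 7401/16 ≈ 462.56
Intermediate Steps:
Z = -¾ (Z = 3*(-¼) = -¾ ≈ -0.75000)
q(z) = -27/4 + z (q(z) = -6 + (z - ¾) = -6 + (-¾ + z) = -27/4 + z)
E(p) = (1 + p)*(-1 + p) (E(p) = (1 + p)*(p - 1) = (1 + p)*(-1 + p))
348 + E(q(-4)) = 348 + (-1 + (-27/4 - 4)²) = 348 + (-1 + (-43/4)²) = 348 + (-1 + 1849/16) = 348 + 1833/16 = 7401/16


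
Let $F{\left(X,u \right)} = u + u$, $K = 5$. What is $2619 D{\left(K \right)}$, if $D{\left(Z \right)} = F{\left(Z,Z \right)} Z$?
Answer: $130950$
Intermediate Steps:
$F{\left(X,u \right)} = 2 u$
$D{\left(Z \right)} = 2 Z^{2}$ ($D{\left(Z \right)} = 2 Z Z = 2 Z^{2}$)
$2619 D{\left(K \right)} = 2619 \cdot 2 \cdot 5^{2} = 2619 \cdot 2 \cdot 25 = 2619 \cdot 50 = 130950$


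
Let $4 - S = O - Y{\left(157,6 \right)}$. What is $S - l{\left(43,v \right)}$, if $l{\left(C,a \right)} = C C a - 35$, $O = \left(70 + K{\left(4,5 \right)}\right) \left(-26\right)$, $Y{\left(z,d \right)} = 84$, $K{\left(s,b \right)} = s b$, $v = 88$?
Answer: $-160249$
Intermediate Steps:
$K{\left(s,b \right)} = b s$
$O = -2340$ ($O = \left(70 + 5 \cdot 4\right) \left(-26\right) = \left(70 + 20\right) \left(-26\right) = 90 \left(-26\right) = -2340$)
$l{\left(C,a \right)} = -35 + a C^{2}$ ($l{\left(C,a \right)} = C^{2} a - 35 = a C^{2} - 35 = -35 + a C^{2}$)
$S = 2428$ ($S = 4 - \left(-2340 - 84\right) = 4 - -2424 = 4 + 2424 = 2428$)
$S - l{\left(43,v \right)} = 2428 - \left(-35 + 88 \cdot 43^{2}\right) = 2428 - \left(-35 + 88 \cdot 1849\right) = 2428 - \left(-35 + 162712\right) = 2428 - 162677 = -160249$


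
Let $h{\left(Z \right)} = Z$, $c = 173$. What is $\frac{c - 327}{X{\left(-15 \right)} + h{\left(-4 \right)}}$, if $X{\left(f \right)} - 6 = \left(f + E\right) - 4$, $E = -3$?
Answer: $\frac{77}{10} \approx 7.7$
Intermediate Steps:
$X{\left(f \right)} = -1 + f$ ($X{\left(f \right)} = 6 + \left(\left(f - 3\right) - 4\right) = 6 + \left(\left(-3 + f\right) - 4\right) = 6 + \left(-7 + f\right) = -1 + f$)
$\frac{c - 327}{X{\left(-15 \right)} + h{\left(-4 \right)}} = \frac{173 - 327}{\left(-1 - 15\right) - 4} = - \frac{154}{-16 - 4} = - \frac{154}{-20} = \left(-154\right) \left(- \frac{1}{20}\right) = \frac{77}{10}$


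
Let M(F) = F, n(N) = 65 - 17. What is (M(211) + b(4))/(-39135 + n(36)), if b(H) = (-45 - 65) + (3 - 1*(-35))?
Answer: -139/39087 ≈ -0.0035562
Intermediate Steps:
n(N) = 48
b(H) = -72 (b(H) = -110 + (3 + 35) = -110 + 38 = -72)
(M(211) + b(4))/(-39135 + n(36)) = (211 - 72)/(-39135 + 48) = 139/(-39087) = 139*(-1/39087) = -139/39087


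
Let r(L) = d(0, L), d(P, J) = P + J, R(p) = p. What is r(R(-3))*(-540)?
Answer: 1620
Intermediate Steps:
d(P, J) = J + P
r(L) = L (r(L) = L + 0 = L)
r(R(-3))*(-540) = -3*(-540) = 1620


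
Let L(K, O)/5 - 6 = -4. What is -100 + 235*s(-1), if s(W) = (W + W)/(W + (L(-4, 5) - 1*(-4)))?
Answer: -1770/13 ≈ -136.15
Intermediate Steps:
L(K, O) = 10 (L(K, O) = 30 + 5*(-4) = 30 - 20 = 10)
s(W) = 2*W/(14 + W) (s(W) = (W + W)/(W + (10 - 1*(-4))) = (2*W)/(W + (10 + 4)) = (2*W)/(W + 14) = (2*W)/(14 + W) = 2*W/(14 + W))
-100 + 235*s(-1) = -100 + 235*(2*(-1)/(14 - 1)) = -100 + 235*(2*(-1)/13) = -100 + 235*(2*(-1)*(1/13)) = -100 + 235*(-2/13) = -100 - 470/13 = -1770/13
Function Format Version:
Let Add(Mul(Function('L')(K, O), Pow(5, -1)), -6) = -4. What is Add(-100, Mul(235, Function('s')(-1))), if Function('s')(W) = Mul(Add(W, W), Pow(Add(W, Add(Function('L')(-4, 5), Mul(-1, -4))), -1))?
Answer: Rational(-1770, 13) ≈ -136.15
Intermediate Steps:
Function('L')(K, O) = 10 (Function('L')(K, O) = Add(30, Mul(5, -4)) = Add(30, -20) = 10)
Function('s')(W) = Mul(2, W, Pow(Add(14, W), -1)) (Function('s')(W) = Mul(Add(W, W), Pow(Add(W, Add(10, Mul(-1, -4))), -1)) = Mul(Mul(2, W), Pow(Add(W, Add(10, 4)), -1)) = Mul(Mul(2, W), Pow(Add(W, 14), -1)) = Mul(Mul(2, W), Pow(Add(14, W), -1)) = Mul(2, W, Pow(Add(14, W), -1)))
Add(-100, Mul(235, Function('s')(-1))) = Add(-100, Mul(235, Mul(2, -1, Pow(Add(14, -1), -1)))) = Add(-100, Mul(235, Mul(2, -1, Pow(13, -1)))) = Add(-100, Mul(235, Mul(2, -1, Rational(1, 13)))) = Add(-100, Mul(235, Rational(-2, 13))) = Add(-100, Rational(-470, 13)) = Rational(-1770, 13)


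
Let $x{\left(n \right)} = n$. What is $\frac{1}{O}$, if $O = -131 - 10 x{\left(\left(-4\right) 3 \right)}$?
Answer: $- \frac{1}{11} \approx -0.090909$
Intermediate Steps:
$O = -11$ ($O = -131 - 10 \left(\left(-4\right) 3\right) = -131 - -120 = -131 + 120 = -11$)
$\frac{1}{O} = \frac{1}{-11} = - \frac{1}{11}$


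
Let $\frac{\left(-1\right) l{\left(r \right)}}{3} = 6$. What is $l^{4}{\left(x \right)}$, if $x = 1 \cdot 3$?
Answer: $104976$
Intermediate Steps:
$x = 3$
$l{\left(r \right)} = -18$ ($l{\left(r \right)} = \left(-3\right) 6 = -18$)
$l^{4}{\left(x \right)} = \left(-18\right)^{4} = 104976$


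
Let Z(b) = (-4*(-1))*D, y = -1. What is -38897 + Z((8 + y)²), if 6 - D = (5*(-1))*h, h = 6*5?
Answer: -38273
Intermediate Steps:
h = 30
D = 156 (D = 6 - 5*(-1)*30 = 6 - (-5)*30 = 6 - 1*(-150) = 6 + 150 = 156)
Z(b) = 624 (Z(b) = -4*(-1)*156 = 4*156 = 624)
-38897 + Z((8 + y)²) = -38897 + 624 = -38273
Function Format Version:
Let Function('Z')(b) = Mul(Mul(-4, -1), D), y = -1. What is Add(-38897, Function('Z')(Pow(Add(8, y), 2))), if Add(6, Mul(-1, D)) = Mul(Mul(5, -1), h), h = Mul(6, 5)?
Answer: -38273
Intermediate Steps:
h = 30
D = 156 (D = Add(6, Mul(-1, Mul(Mul(5, -1), 30))) = Add(6, Mul(-1, Mul(-5, 30))) = Add(6, Mul(-1, -150)) = Add(6, 150) = 156)
Function('Z')(b) = 624 (Function('Z')(b) = Mul(Mul(-4, -1), 156) = Mul(4, 156) = 624)
Add(-38897, Function('Z')(Pow(Add(8, y), 2))) = Add(-38897, 624) = -38273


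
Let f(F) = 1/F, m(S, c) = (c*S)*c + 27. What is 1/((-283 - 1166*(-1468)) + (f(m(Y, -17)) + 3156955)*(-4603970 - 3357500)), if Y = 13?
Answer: -172/4323048140102425 ≈ -3.9787e-14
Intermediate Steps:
m(S, c) = 27 + S*c² (m(S, c) = (S*c)*c + 27 = S*c² + 27 = 27 + S*c²)
1/((-283 - 1166*(-1468)) + (f(m(Y, -17)) + 3156955)*(-4603970 - 3357500)) = 1/((-283 - 1166*(-1468)) + (1/(27 + 13*(-17)²) + 3156955)*(-4603970 - 3357500)) = 1/((-283 + 1711688) + (1/(27 + 13*289) + 3156955)*(-7961470)) = 1/(1711405 + (1/(27 + 3757) + 3156955)*(-7961470)) = 1/(1711405 + (1/3784 + 3156955)*(-7961470)) = 1/(1711405 + (11945917721/3784)*(-7961470)) = 1/(1711405 - 4323048434464085/172) = 1/(-4323048140102425/172) = -172/4323048140102425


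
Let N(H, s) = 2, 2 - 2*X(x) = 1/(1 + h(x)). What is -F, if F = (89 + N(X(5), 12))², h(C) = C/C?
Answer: -8281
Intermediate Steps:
h(C) = 1
X(x) = ¾ (X(x) = 1 - 1/(2*(1 + 1)) = 1 - ½/2 = 1 - ½*½ = 1 - ¼ = ¾)
F = 8281 (F = (89 + 2)² = 91² = 8281)
-F = -1*8281 = -8281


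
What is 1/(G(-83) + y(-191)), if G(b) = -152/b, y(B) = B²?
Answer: 83/3028075 ≈ 2.7410e-5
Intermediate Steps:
1/(G(-83) + y(-191)) = 1/(-152/(-83) + (-191)²) = 1/(-152*(-1/83) + 36481) = 1/(152/83 + 36481) = 1/(3028075/83) = 83/3028075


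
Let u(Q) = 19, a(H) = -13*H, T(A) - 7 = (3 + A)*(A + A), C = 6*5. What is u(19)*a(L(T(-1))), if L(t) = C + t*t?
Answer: -9633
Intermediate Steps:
C = 30
T(A) = 7 + 2*A*(3 + A) (T(A) = 7 + (3 + A)*(A + A) = 7 + (3 + A)*(2*A) = 7 + 2*A*(3 + A))
L(t) = 30 + t² (L(t) = 30 + t*t = 30 + t²)
u(19)*a(L(T(-1))) = 19*(-13*(30 + (7 + 2*(-1)² + 6*(-1))²)) = 19*(-13*(30 + (7 + 2*1 - 6)²)) = 19*(-13*(30 + (7 + 2 - 6)²)) = 19*(-13*(30 + 3²)) = 19*(-13*(30 + 9)) = 19*(-13*39) = 19*(-507) = -9633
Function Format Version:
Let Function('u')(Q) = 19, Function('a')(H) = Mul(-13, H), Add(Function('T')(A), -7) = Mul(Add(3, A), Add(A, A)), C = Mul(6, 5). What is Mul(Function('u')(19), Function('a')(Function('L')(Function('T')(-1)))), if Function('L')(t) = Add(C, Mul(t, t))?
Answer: -9633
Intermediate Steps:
C = 30
Function('T')(A) = Add(7, Mul(2, A, Add(3, A))) (Function('T')(A) = Add(7, Mul(Add(3, A), Add(A, A))) = Add(7, Mul(Add(3, A), Mul(2, A))) = Add(7, Mul(2, A, Add(3, A))))
Function('L')(t) = Add(30, Pow(t, 2)) (Function('L')(t) = Add(30, Mul(t, t)) = Add(30, Pow(t, 2)))
Mul(Function('u')(19), Function('a')(Function('L')(Function('T')(-1)))) = Mul(19, Mul(-13, Add(30, Pow(Add(7, Mul(2, Pow(-1, 2)), Mul(6, -1)), 2)))) = Mul(19, Mul(-13, Add(30, Pow(Add(7, Mul(2, 1), -6), 2)))) = Mul(19, Mul(-13, Add(30, Pow(Add(7, 2, -6), 2)))) = Mul(19, Mul(-13, Add(30, Pow(3, 2)))) = Mul(19, Mul(-13, Add(30, 9))) = Mul(19, Mul(-13, 39)) = Mul(19, -507) = -9633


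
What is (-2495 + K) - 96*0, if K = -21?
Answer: -2516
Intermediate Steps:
(-2495 + K) - 96*0 = (-2495 - 21) - 96*0 = -2516 + 0 = -2516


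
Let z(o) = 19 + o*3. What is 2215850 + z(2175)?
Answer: 2222394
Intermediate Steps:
z(o) = 19 + 3*o
2215850 + z(2175) = 2215850 + (19 + 3*2175) = 2215850 + (19 + 6525) = 2215850 + 6544 = 2222394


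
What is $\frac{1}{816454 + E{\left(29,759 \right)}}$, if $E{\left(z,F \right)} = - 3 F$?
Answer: $\frac{1}{814177} \approx 1.2282 \cdot 10^{-6}$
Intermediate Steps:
$\frac{1}{816454 + E{\left(29,759 \right)}} = \frac{1}{816454 - 2277} = \frac{1}{814177}$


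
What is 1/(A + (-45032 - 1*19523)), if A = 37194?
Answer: -1/27361 ≈ -3.6548e-5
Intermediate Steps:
1/(A + (-45032 - 1*19523)) = 1/(37194 + (-45032 - 1*19523)) = 1/(37194 + (-45032 - 19523)) = 1/(37194 - 64555) = 1/(-27361) = -1/27361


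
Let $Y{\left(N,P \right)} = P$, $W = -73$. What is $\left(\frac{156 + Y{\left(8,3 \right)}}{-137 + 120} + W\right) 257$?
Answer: $- \frac{359800}{17} \approx -21165.0$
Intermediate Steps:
$\left(\frac{156 + Y{\left(8,3 \right)}}{-137 + 120} + W\right) 257 = \left(\frac{156 + 3}{-137 + 120} - 73\right) 257 = \left(\frac{159}{-17} - 73\right) 257 = \left(159 \left(- \frac{1}{17}\right) - 73\right) 257 = \left(- \frac{159}{17} - 73\right) 257 = \left(- \frac{1400}{17}\right) 257 = - \frac{359800}{17}$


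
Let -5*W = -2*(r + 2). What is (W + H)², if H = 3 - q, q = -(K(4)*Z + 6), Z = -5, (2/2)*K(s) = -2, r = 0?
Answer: 9801/25 ≈ 392.04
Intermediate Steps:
K(s) = -2
q = -16 (q = -(-2*(-5) + 6) = -(10 + 6) = -1*16 = -16)
W = ⅘ (W = -(-2)*(0 + 2)/5 = -(-2)*2/5 = -⅕*(-4) = ⅘ ≈ 0.80000)
H = 19 (H = 3 - 1*(-16) = 3 + 16 = 19)
(W + H)² = (⅘ + 19)² = (99/5)² = 9801/25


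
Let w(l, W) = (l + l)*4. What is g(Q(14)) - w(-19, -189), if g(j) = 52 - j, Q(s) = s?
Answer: 190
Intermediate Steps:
w(l, W) = 8*l (w(l, W) = (2*l)*4 = 8*l)
g(Q(14)) - w(-19, -189) = (52 - 1*14) - 8*(-19) = (52 - 14) - 1*(-152) = 38 + 152 = 190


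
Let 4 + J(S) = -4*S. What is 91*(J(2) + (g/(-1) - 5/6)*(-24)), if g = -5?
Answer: -10192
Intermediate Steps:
J(S) = -4 - 4*S
91*(J(2) + (g/(-1) - 5/6)*(-24)) = 91*((-4 - 4*2) + (-5/(-1) - 5/6)*(-24)) = 91*((-4 - 8) + (-5*(-1) - 5*⅙)*(-24)) = 91*(-12 + (5 - ⅚)*(-24)) = 91*(-12 + (25/6)*(-24)) = 91*(-12 - 100) = 91*(-112) = -10192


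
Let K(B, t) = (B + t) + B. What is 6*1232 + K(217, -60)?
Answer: 7766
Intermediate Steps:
K(B, t) = t + 2*B
6*1232 + K(217, -60) = 6*1232 + (-60 + 2*217) = 7392 + (-60 + 434) = 7392 + 374 = 7766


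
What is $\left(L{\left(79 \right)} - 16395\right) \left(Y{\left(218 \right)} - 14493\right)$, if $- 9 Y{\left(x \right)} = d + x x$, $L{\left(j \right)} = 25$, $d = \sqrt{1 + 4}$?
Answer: $\frac{2913221570}{9} + \frac{16370 \sqrt{5}}{9} \approx 3.237 \cdot 10^{8}$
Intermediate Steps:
$d = \sqrt{5} \approx 2.2361$
$Y{\left(x \right)} = - \frac{\sqrt{5}}{9} - \frac{x^{2}}{9}$ ($Y{\left(x \right)} = - \frac{\sqrt{5} + x x}{9} = - \frac{\sqrt{5} + x^{2}}{9} = - \frac{\sqrt{5}}{9} - \frac{x^{2}}{9}$)
$\left(L{\left(79 \right)} - 16395\right) \left(Y{\left(218 \right)} - 14493\right) = \left(25 - 16395\right) \left(\left(- \frac{\sqrt{5}}{9} - \frac{218^{2}}{9}\right) - 14493\right) = - 16370 \left(\left(- \frac{\sqrt{5}}{9} - \frac{47524}{9}\right) - 14493\right) = - 16370 \left(\left(- \frac{47524}{9} - \frac{\sqrt{5}}{9}\right) - 14493\right) = - 16370 \left(- \frac{177961}{9} - \frac{\sqrt{5}}{9}\right) = \frac{2913221570}{9} + \frac{16370 \sqrt{5}}{9}$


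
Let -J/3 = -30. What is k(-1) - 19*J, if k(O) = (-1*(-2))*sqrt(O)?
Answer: -1710 + 2*I ≈ -1710.0 + 2.0*I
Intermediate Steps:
k(O) = 2*sqrt(O)
J = 90 (J = -3*(-30) = 90)
k(-1) - 19*J = 2*sqrt(-1) - 19*90 = 2*I - 1710 = -1710 + 2*I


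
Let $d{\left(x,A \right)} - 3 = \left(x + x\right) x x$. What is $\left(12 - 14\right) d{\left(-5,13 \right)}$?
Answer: $494$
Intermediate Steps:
$d{\left(x,A \right)} = 3 + 2 x^{3}$ ($d{\left(x,A \right)} = 3 + \left(x + x\right) x x = 3 + 2 x x^{2} = 3 + 2 x^{3}$)
$\left(12 - 14\right) d{\left(-5,13 \right)} = \left(12 - 14\right) \left(3 + 2 \left(-5\right)^{3}\right) = - 2 \left(3 + 2 \left(-125\right)\right) = - 2 \left(3 - 250\right) = \left(-2\right) \left(-247\right) = 494$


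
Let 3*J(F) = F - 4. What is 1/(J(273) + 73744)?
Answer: 3/221501 ≈ 1.3544e-5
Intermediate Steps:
J(F) = -4/3 + F/3 (J(F) = (F - 4)/3 = (-4 + F)/3 = -4/3 + F/3)
1/(J(273) + 73744) = 1/((-4/3 + (⅓)*273) + 73744) = 1/((-4/3 + 91) + 73744) = 1/(269/3 + 73744) = 1/(221501/3) = 3/221501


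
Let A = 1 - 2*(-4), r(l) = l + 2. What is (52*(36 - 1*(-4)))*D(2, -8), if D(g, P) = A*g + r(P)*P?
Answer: 137280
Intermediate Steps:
r(l) = 2 + l
A = 9 (A = 1 + 8 = 9)
D(g, P) = 9*g + P*(2 + P) (D(g, P) = 9*g + (2 + P)*P = 9*g + P*(2 + P))
(52*(36 - 1*(-4)))*D(2, -8) = (52*(36 - 1*(-4)))*(9*2 - 8*(2 - 8)) = (52*(36 + 4))*(18 - 8*(-6)) = (52*40)*(18 + 48) = 2080*66 = 137280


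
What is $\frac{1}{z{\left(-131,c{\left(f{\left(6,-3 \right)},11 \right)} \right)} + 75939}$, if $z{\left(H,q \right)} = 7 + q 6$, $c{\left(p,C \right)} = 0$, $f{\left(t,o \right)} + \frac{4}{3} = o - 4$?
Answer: $\frac{1}{75946} \approx 1.3167 \cdot 10^{-5}$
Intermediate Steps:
$f{\left(t,o \right)} = - \frac{16}{3} + o$ ($f{\left(t,o \right)} = - \frac{4}{3} + \left(o - 4\right) = - \frac{4}{3} + \left(-4 + o\right) = - \frac{16}{3} + o$)
$z{\left(H,q \right)} = 7 + 6 q$
$\frac{1}{z{\left(-131,c{\left(f{\left(6,-3 \right)},11 \right)} \right)} + 75939} = \frac{1}{\left(7 + 6 \cdot 0\right) + 75939} = \frac{1}{\left(7 + 0\right) + 75939} = \frac{1}{7 + 75939} = \frac{1}{75946}$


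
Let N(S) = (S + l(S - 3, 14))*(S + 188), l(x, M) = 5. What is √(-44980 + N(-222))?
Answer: 3*I*√4178 ≈ 193.91*I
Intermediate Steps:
N(S) = (5 + S)*(188 + S) (N(S) = (S + 5)*(S + 188) = (5 + S)*(188 + S))
√(-44980 + N(-222)) = √(-44980 + (940 + (-222)² + 193*(-222))) = √(-44980 + (940 + 49284 - 42846)) = √(-44980 + 7378) = √(-37602) = 3*I*√4178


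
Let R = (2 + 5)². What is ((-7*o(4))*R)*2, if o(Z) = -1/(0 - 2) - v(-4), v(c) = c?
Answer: -3087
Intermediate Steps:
o(Z) = 9/2 (o(Z) = -1/(0 - 2) - 1*(-4) = -1/(-2) + 4 = -1*(-½) + 4 = ½ + 4 = 9/2)
R = 49 (R = 7² = 49)
((-7*o(4))*R)*2 = (-7*9/2*49)*2 = -63/2*49*2 = -3087/2*2 = -3087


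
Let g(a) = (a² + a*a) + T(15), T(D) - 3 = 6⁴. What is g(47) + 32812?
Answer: 38529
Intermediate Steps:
T(D) = 1299 (T(D) = 3 + 6⁴ = 3 + 1296 = 1299)
g(a) = 1299 + 2*a² (g(a) = (a² + a*a) + 1299 = (a² + a²) + 1299 = 2*a² + 1299 = 1299 + 2*a²)
g(47) + 32812 = (1299 + 2*47²) + 32812 = (1299 + 2*2209) + 32812 = (1299 + 4418) + 32812 = 5717 + 32812 = 38529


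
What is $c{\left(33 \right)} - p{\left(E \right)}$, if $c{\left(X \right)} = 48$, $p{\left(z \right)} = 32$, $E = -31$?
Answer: $16$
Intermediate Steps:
$c{\left(33 \right)} - p{\left(E \right)} = 48 - 32 = 16$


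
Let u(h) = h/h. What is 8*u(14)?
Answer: 8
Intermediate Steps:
u(h) = 1
8*u(14) = 8*1 = 8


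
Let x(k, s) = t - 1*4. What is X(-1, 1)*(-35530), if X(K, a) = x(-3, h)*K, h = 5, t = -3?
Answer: -248710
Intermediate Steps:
x(k, s) = -7 (x(k, s) = -3 - 1*4 = -3 - 4 = -7)
X(K, a) = -7*K
X(-1, 1)*(-35530) = -7*(-1)*(-35530) = 7*(-35530) = -248710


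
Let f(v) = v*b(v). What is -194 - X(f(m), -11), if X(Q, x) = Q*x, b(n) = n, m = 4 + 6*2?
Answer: 2622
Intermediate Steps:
m = 16 (m = 4 + 12 = 16)
f(v) = v² (f(v) = v*v = v²)
-194 - X(f(m), -11) = -194 - 16²*(-11) = -194 - 256*(-11) = -194 - 1*(-2816) = -194 + 2816 = 2622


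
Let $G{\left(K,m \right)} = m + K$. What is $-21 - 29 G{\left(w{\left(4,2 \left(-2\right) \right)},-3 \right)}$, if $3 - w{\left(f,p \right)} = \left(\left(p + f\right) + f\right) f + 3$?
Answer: $530$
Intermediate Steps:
$w{\left(f,p \right)} = - f \left(p + 2 f\right)$ ($w{\left(f,p \right)} = 3 - \left(\left(\left(p + f\right) + f\right) f + 3\right) = 3 - \left(\left(\left(f + p\right) + f\right) f + 3\right) = 3 - \left(\left(p + 2 f\right) f + 3\right) = 3 - \left(f \left(p + 2 f\right) + 3\right) = 3 - \left(3 + f \left(p + 2 f\right)\right) = - f \left(p + 2 f\right)$)
$G{\left(K,m \right)} = K + m$
$-21 - 29 G{\left(w{\left(4,2 \left(-2\right) \right)},-3 \right)} = -21 - 29 \left(\left(-1\right) 4 \left(2 \left(-2\right) + 2 \cdot 4\right) - 3\right) = -21 - 29 \left(\left(-1\right) 4 \left(-4 + 8\right) - 3\right) = -21 - 29 \left(\left(-1\right) 4 \cdot 4 - 3\right) = -21 - 29 \left(-16 - 3\right) = -21 - -551 = -21 + 551 = 530$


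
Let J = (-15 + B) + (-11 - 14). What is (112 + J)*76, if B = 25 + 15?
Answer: 8512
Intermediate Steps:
B = 40
J = 0 (J = (-15 + 40) + (-11 - 14) = 25 - 25 = 0)
(112 + J)*76 = (112 + 0)*76 = 112*76 = 8512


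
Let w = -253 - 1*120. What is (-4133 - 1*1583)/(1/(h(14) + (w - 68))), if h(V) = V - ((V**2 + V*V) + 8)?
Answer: 4727132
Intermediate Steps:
w = -373 (w = -253 - 120 = -373)
h(V) = -8 + V - 2*V**2 (h(V) = V - ((V**2 + V**2) + 8) = V - (2*V**2 + 8) = V - (8 + 2*V**2) = V + (-8 - 2*V**2) = -8 + V - 2*V**2)
(-4133 - 1*1583)/(1/(h(14) + (w - 68))) = (-4133 - 1*1583)/(1/((-8 + 14 - 2*14**2) + (-373 - 68))) = (-4133 - 1583)/(1/((-8 + 14 - 2*196) - 441)) = -5716/(1/((-8 + 14 - 392) - 441)) = -5716/(1/(-386 - 441)) = -5716/(1/(-827)) = -5716/(-1/827) = -5716*(-827) = 4727132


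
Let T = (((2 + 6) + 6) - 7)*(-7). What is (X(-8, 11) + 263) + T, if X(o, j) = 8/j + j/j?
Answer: 2373/11 ≈ 215.73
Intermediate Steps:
X(o, j) = 1 + 8/j (X(o, j) = 8/j + 1 = 1 + 8/j)
T = -49 (T = ((8 + 6) - 7)*(-7) = (14 - 7)*(-7) = 7*(-7) = -49)
(X(-8, 11) + 263) + T = ((8 + 11)/11 + 263) - 49 = ((1/11)*19 + 263) - 49 = (19/11 + 263) - 49 = 2912/11 - 49 = 2373/11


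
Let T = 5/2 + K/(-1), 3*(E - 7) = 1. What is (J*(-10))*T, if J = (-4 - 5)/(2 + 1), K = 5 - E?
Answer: 145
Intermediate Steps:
E = 22/3 (E = 7 + (⅓)*1 = 7 + ⅓ = 22/3 ≈ 7.3333)
K = -7/3 (K = 5 - 1*22/3 = 5 - 22/3 = -7/3 ≈ -2.3333)
J = -3 (J = -9/3 = -9*⅓ = -3)
T = 29/6 (T = 5/2 - 7/3/(-1) = 5*(½) - 7/3*(-1) = 5/2 + 7/3 = 29/6 ≈ 4.8333)
(J*(-10))*T = -3*(-10)*(29/6) = 30*(29/6) = 145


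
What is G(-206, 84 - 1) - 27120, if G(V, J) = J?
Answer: -27037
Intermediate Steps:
G(-206, 84 - 1) - 27120 = (84 - 1) - 27120 = 83 - 27120 = -27037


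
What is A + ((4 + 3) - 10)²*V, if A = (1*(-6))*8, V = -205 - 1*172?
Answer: -3441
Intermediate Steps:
V = -377 (V = -205 - 172 = -377)
A = -48 (A = -6*8 = -48)
A + ((4 + 3) - 10)²*V = -48 + ((4 + 3) - 10)²*(-377) = -48 + (7 - 10)²*(-377) = -48 + (-3)²*(-377) = -48 + 9*(-377) = -48 - 3393 = -3441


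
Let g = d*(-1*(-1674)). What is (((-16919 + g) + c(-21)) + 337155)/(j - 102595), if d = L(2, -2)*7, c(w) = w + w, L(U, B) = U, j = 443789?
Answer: 24545/24371 ≈ 1.0071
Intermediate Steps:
c(w) = 2*w
d = 14 (d = 2*7 = 14)
g = 23436 (g = 14*(-1*(-1674)) = 14*1674 = 23436)
(((-16919 + g) + c(-21)) + 337155)/(j - 102595) = (((-16919 + 23436) + 2*(-21)) + 337155)/(443789 - 102595) = ((6517 - 42) + 337155)/341194 = (6475 + 337155)*(1/341194) = 343630*(1/341194) = 24545/24371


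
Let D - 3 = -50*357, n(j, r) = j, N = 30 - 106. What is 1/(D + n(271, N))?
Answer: -1/17576 ≈ -5.6896e-5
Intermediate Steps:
N = -76
D = -17847 (D = 3 - 50*357 = 3 - 17850 = -17847)
1/(D + n(271, N)) = 1/(-17847 + 271) = 1/(-17576) = -1/17576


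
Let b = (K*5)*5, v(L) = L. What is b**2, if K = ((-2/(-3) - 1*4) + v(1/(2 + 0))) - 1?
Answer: 330625/36 ≈ 9184.0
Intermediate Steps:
K = -23/6 (K = ((-2/(-3) - 1*4) + 1/(2 + 0)) - 1 = ((-2*(-1/3) - 4) + 1/2) - 1 = ((2/3 - 4) + 1/2) - 1 = (-10/3 + 1/2) - 1 = -17/6 - 1 = -23/6 ≈ -3.8333)
b = -575/6 (b = -23/6*5*5 = -115/6*5 = -575/6 ≈ -95.833)
b**2 = (-575/6)**2 = 330625/36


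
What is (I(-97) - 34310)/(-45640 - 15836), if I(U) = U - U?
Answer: 365/654 ≈ 0.55810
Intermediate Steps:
I(U) = 0
(I(-97) - 34310)/(-45640 - 15836) = (0 - 34310)/(-45640 - 15836) = -34310/(-61476) = -34310*(-1/61476) = 365/654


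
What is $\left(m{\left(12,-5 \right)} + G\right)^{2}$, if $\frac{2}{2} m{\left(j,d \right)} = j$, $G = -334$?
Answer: $103684$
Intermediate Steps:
$m{\left(j,d \right)} = j$
$\left(m{\left(12,-5 \right)} + G\right)^{2} = \left(12 - 334\right)^{2} = \left(-322\right)^{2} = 103684$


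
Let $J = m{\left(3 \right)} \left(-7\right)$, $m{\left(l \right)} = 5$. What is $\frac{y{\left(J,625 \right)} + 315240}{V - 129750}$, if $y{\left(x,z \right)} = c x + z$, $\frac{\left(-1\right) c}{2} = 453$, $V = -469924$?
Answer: $- \frac{347575}{599674} \approx -0.57961$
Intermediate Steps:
$c = -906$ ($c = \left(-2\right) 453 = -906$)
$J = -35$ ($J = 5 \left(-7\right) = -35$)
$y{\left(x,z \right)} = z - 906 x$ ($y{\left(x,z \right)} = - 906 x + z = z - 906 x$)
$\frac{y{\left(J,625 \right)} + 315240}{V - 129750} = \frac{\left(625 - -31710\right) + 315240}{-469924 - 129750} = \frac{\left(625 + 31710\right) + 315240}{-599674} = \left(32335 + 315240\right) \left(- \frac{1}{599674}\right) = 347575 \left(- \frac{1}{599674}\right) = - \frac{347575}{599674}$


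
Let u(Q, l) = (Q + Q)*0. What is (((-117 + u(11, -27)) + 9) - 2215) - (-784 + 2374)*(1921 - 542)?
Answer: -2194933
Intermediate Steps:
u(Q, l) = 0 (u(Q, l) = (2*Q)*0 = 0)
(((-117 + u(11, -27)) + 9) - 2215) - (-784 + 2374)*(1921 - 542) = (((-117 + 0) + 9) - 2215) - (-784 + 2374)*(1921 - 542) = ((-117 + 9) - 2215) - 1590*1379 = (-108 - 2215) - 1*2192610 = -2323 - 2192610 = -2194933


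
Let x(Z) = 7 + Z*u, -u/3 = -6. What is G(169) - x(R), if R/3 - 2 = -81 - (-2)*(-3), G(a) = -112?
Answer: 4471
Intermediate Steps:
u = 18 (u = -3*(-6) = 18)
R = -255 (R = 6 + 3*(-81 - (-2)*(-3)) = 6 + 3*(-81 - 1*6) = 6 + 3*(-81 - 6) = 6 + 3*(-87) = 6 - 261 = -255)
x(Z) = 7 + 18*Z (x(Z) = 7 + Z*18 = 7 + 18*Z)
G(169) - x(R) = -112 - (7 + 18*(-255)) = -112 - (7 - 4590) = -112 - 1*(-4583) = -112 + 4583 = 4471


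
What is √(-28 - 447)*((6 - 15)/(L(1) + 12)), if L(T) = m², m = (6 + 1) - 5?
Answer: -45*I*√19/16 ≈ -12.259*I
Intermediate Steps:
m = 2 (m = 7 - 5 = 2)
L(T) = 4 (L(T) = 2² = 4)
√(-28 - 447)*((6 - 15)/(L(1) + 12)) = √(-28 - 447)*((6 - 15)/(4 + 12)) = √(-475)*(-9/16) = (5*I*√19)*(-9*1/16) = (5*I*√19)*(-9/16) = -45*I*√19/16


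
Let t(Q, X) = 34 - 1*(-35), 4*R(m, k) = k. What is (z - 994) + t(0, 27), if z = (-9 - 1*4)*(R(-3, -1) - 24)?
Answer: -2439/4 ≈ -609.75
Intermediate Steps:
R(m, k) = k/4
t(Q, X) = 69 (t(Q, X) = 34 + 35 = 69)
z = 1261/4 (z = (-9 - 1*4)*((¼)*(-1) - 24) = (-9 - 4)*(-¼ - 24) = -13*(-97/4) = 1261/4 ≈ 315.25)
(z - 994) + t(0, 27) = (1261/4 - 994) + 69 = -2715/4 + 69 = -2439/4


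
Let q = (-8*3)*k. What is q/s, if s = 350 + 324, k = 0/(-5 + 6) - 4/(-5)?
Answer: -48/1685 ≈ -0.028487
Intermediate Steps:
k = ⅘ (k = 0/1 - 4*(-⅕) = 0*1 + ⅘ = 0 + ⅘ = ⅘ ≈ 0.80000)
s = 674
q = -96/5 (q = -8*3*(⅘) = -24*⅘ = -96/5 ≈ -19.200)
q/s = -96/5/674 = -96/5*1/674 = -48/1685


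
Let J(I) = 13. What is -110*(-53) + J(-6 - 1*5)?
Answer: 5843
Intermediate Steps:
-110*(-53) + J(-6 - 1*5) = -110*(-53) + 13 = 5830 + 13 = 5843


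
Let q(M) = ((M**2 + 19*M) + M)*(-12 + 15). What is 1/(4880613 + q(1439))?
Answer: 1/11179116 ≈ 8.9453e-8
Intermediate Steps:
q(M) = 3*M**2 + 60*M (q(M) = (M**2 + 20*M)*3 = 3*M**2 + 60*M)
1/(4880613 + q(1439)) = 1/(4880613 + 3*1439*(20 + 1439)) = 1/(4880613 + 3*1439*1459) = 1/(4880613 + 6298503) = 1/11179116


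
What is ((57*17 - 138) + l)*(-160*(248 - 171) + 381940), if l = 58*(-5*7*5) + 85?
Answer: -3413071080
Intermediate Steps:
l = -10065 (l = 58*(-35*5) + 85 = 58*(-175) + 85 = -10150 + 85 = -10065)
((57*17 - 138) + l)*(-160*(248 - 171) + 381940) = ((57*17 - 138) - 10065)*(-160*(248 - 171) + 381940) = ((969 - 138) - 10065)*(-160*77 + 381940) = (831 - 10065)*(-12320 + 381940) = -9234*369620 = -3413071080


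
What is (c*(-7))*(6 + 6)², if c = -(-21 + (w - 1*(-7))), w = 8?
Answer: -6048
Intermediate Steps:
c = 6 (c = -(-21 + (8 - 1*(-7))) = -(-21 + (8 + 7)) = -(-21 + 15) = -1*(-6) = 6)
(c*(-7))*(6 + 6)² = (6*(-7))*(6 + 6)² = -42*12² = -42*144 = -6048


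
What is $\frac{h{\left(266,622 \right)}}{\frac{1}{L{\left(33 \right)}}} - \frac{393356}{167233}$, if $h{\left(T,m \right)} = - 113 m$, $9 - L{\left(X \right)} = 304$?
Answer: $\frac{3467470504854}{167233} \approx 2.0734 \cdot 10^{7}$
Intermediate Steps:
$L{\left(X \right)} = -295$ ($L{\left(X \right)} = 9 - 304 = -295$)
$\frac{h{\left(266,622 \right)}}{\frac{1}{L{\left(33 \right)}}} - \frac{393356}{167233} = \frac{\left(-113\right) 622}{\frac{1}{-295}} - \frac{393356}{167233} = - \frac{70286}{- \frac{1}{295}} - \frac{393356}{167233} = \left(-70286\right) \left(-295\right) - \frac{393356}{167233} = 20734370 - \frac{393356}{167233} = \frac{3467470504854}{167233}$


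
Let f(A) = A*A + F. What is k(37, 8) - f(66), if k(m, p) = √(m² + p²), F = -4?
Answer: -4352 + √1433 ≈ -4314.1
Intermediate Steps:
f(A) = -4 + A² (f(A) = A*A - 4 = A² - 4 = -4 + A²)
k(37, 8) - f(66) = √(37² + 8²) - (-4 + 66²) = √(1369 + 64) - (-4 + 4356) = √1433 - 1*4352 = √1433 - 4352 = -4352 + √1433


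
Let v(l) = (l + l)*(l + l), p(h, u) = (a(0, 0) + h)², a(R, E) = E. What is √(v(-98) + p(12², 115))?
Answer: 4*√3697 ≈ 243.21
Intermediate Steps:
p(h, u) = h² (p(h, u) = (0 + h)² = h²)
v(l) = 4*l² (v(l) = (2*l)*(2*l) = 4*l²)
√(v(-98) + p(12², 115)) = √(4*(-98)² + (12²)²) = √(4*9604 + 144²) = √(38416 + 20736) = √59152 = 4*√3697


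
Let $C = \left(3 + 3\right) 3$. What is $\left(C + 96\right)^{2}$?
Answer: $12996$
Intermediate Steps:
$C = 18$ ($C = 6 \cdot 3 = 18$)
$\left(C + 96\right)^{2} = \left(18 + 96\right)^{2} = 114^{2} = 12996$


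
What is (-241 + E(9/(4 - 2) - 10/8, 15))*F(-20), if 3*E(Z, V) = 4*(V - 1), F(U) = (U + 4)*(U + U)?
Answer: -426880/3 ≈ -1.4229e+5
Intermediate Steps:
F(U) = 2*U*(4 + U) (F(U) = (4 + U)*(2*U) = 2*U*(4 + U))
E(Z, V) = -4/3 + 4*V/3 (E(Z, V) = (4*(V - 1))/3 = (4*(-1 + V))/3 = (-4 + 4*V)/3 = -4/3 + 4*V/3)
(-241 + E(9/(4 - 2) - 10/8, 15))*F(-20) = (-241 + (-4/3 + (4/3)*15))*(2*(-20)*(4 - 20)) = (-241 + (-4/3 + 20))*(2*(-20)*(-16)) = (-241 + 56/3)*640 = -667/3*640 = -426880/3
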